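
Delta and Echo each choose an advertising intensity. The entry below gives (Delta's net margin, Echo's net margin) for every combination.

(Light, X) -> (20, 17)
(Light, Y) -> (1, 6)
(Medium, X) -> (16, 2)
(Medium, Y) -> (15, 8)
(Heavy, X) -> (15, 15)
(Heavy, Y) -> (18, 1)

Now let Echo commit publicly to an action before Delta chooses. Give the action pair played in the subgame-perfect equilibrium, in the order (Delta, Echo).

Delta best-responds to each possible Echo move:
- X: Delta compares 20, 16, 15 and picks Light; Echo would get 17.
- Y: Delta compares 1, 15, 18 and picks Heavy; Echo would get 1.
Echo's induced payoffs are 17, 1, so Echo commits to X. Subgame-perfect outcome: (Light, X) with payoffs (20, 17).

(Light, X)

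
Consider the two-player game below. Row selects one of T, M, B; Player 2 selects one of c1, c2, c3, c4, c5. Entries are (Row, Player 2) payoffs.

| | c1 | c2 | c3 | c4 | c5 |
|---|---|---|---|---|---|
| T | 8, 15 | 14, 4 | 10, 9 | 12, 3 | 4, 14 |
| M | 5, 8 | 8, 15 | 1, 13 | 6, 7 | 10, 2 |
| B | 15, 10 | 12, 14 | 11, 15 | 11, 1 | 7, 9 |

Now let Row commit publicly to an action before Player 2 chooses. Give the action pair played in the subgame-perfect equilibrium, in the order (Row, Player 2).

Work backward from Player 2's decision.
- T: BR = c1, leader payoff 8.
- M: BR = c2, leader payoff 8.
- B: BR = c3, leader payoff 11.
Among 8, 8, 11, the best is 11 at B. Subgame-perfect outcome: (B, c3) with payoffs (11, 15).

(B, c3)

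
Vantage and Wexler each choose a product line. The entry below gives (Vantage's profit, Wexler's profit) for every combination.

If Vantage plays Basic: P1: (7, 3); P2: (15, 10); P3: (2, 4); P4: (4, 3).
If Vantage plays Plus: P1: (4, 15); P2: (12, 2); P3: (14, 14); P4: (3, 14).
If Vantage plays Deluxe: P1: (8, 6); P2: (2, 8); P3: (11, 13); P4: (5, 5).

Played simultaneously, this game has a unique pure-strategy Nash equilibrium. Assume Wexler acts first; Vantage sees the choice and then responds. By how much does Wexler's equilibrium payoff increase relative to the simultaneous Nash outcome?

4

Work backward from Vantage's decision.
- P1: Vantage compares 7, 4, 8 and picks Deluxe; Wexler would get 6.
- P2: Vantage compares 15, 12, 2 and picks Basic; Wexler would get 10.
- P3: Vantage compares 2, 14, 11 and picks Plus; Wexler would get 14.
- P4: Vantage compares 4, 3, 5 and picks Deluxe; Wexler would get 5.
Among 6, 10, 14, 5, the best is 14 at P3. Subgame-perfect outcome: (Plus, P3) with payoffs (14, 14).
For the simultaneous game, intersect best replies.
Vantage's best replies: P1→Deluxe; P2→Basic; P3→Plus; P4→Deluxe.
Wexler's best replies: Basic→P2; Plus→P1; Deluxe→P3.
The unique mutual best reply is (Basic, P2), giving (15, 10).
Wexler's commitment gain: 14 − 10 = 4.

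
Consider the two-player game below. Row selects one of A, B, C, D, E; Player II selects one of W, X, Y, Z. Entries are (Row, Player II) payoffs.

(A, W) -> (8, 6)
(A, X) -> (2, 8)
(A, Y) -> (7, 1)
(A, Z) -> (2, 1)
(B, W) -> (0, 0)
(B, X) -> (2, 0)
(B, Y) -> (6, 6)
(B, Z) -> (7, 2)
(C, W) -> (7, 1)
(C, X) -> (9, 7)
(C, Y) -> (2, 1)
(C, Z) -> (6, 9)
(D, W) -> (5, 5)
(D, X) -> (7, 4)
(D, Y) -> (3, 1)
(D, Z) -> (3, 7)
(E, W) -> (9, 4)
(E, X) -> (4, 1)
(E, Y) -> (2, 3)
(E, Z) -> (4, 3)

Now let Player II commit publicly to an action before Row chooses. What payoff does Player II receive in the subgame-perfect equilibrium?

7

Backward induction with Player II moving first.
- W: Row compares 8, 0, 7, 5, 9 and picks E; Player II would get 4.
- X: Row compares 2, 2, 9, 7, 4 and picks C; Player II would get 7.
- Y: Row compares 7, 6, 2, 3, 2 and picks A; Player II would get 1.
- Z: Row compares 2, 7, 6, 3, 4 and picks B; Player II would get 2.
Player II's induced payoffs are 4, 7, 1, 2, so Player II commits to X. Subgame-perfect outcome: (C, X) with payoffs (9, 7).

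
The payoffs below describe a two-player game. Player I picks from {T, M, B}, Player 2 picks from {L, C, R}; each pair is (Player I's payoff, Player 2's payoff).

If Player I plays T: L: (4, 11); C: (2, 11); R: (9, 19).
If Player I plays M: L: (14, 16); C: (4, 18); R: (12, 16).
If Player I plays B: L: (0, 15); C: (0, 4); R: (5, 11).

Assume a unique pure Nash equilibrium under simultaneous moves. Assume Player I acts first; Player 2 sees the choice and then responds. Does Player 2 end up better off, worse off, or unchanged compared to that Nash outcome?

Solve by backward induction (Player I leads).
- T: Player 2 compares 11, 11, 19 and picks R; Player I would get 9.
- M: Player 2 compares 16, 18, 16 and picks C; Player I would get 4.
- B: Player 2 compares 15, 4, 11 and picks L; Player I would get 0.
Maximizing over 9, 4, 0, Player I chooses T. Subgame-perfect outcome: (T, R) with payoffs (9, 19).
Now find the simultaneous Nash equilibrium.
Player I's best replies: L→M; C→M; R→M.
Player 2's best replies: T→R; M→C; B→L.
The unique mutual best reply is (M, C), giving (4, 18).
Player 2 earns 19 sequentially versus 18 at the Nash outcome: better off.

better off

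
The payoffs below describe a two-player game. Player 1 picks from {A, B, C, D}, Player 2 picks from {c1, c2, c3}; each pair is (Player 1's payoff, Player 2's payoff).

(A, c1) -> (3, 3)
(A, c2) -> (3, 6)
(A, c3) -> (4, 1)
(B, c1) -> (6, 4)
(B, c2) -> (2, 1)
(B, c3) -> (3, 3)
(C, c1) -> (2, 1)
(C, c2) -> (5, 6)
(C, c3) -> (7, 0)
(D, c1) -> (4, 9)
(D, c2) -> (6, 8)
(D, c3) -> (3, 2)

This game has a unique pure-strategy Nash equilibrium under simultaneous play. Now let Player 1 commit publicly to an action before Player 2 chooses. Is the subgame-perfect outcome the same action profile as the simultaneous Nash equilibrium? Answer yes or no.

yes

Work backward from Player 2's decision.
- A: Player 2 compares 3, 6, 1 and picks c2; Player 1 would get 3.
- B: Player 2 compares 4, 1, 3 and picks c1; Player 1 would get 6.
- C: Player 2 compares 1, 6, 0 and picks c2; Player 1 would get 5.
- D: Player 2 compares 9, 8, 2 and picks c1; Player 1 would get 4.
Among 3, 6, 5, 4, the best is 6 at B. Subgame-perfect outcome: (B, c1) with payoffs (6, 4).
Now find the simultaneous Nash equilibrium.
Player 1's best replies: c1→B; c2→D; c3→C.
Player 2's best replies: A→c2; B→c1; C→c2; D→c1.
The unique mutual best reply is (B, c1), giving (6, 4).
Sequential outcome (B, c1) coincides with the Nash profile (B, c1).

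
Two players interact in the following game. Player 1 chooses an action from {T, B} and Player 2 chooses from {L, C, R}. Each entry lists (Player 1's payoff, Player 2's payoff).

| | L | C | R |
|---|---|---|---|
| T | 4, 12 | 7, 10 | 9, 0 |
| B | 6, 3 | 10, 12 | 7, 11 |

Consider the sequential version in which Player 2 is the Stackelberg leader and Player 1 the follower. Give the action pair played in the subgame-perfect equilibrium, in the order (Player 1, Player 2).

Solve by backward induction (Player 2 leads).
- L: BR = B, leader payoff 3.
- C: BR = B, leader payoff 12.
- R: BR = T, leader payoff 0.
Player 2's induced payoffs are 3, 12, 0, so Player 2 commits to C. Subgame-perfect outcome: (B, C) with payoffs (10, 12).

(B, C)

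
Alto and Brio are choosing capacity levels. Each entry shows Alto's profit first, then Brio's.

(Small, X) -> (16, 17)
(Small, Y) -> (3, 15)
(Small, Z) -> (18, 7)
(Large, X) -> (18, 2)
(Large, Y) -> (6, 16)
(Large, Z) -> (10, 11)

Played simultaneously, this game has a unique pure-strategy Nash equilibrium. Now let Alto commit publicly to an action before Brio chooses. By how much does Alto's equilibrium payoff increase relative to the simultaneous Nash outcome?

Work backward from Brio's decision.
- Small → Brio plays X (best of 17, 15, 7); Alto gets 16.
- Large → Brio plays Y (best of 2, 16, 11); Alto gets 6.
Alto's induced payoffs are 16, 6, so Alto commits to Small. Subgame-perfect outcome: (Small, X) with payoffs (16, 17).
For the simultaneous game, intersect best replies.
Alto's best replies: X→Large; Y→Large; Z→Small.
Brio's best replies: Small→X; Large→Y.
Only (Large, Y) has each player best-responding; Nash payoffs (6, 16).
Alto's commitment gain: 16 − 6 = 10.

10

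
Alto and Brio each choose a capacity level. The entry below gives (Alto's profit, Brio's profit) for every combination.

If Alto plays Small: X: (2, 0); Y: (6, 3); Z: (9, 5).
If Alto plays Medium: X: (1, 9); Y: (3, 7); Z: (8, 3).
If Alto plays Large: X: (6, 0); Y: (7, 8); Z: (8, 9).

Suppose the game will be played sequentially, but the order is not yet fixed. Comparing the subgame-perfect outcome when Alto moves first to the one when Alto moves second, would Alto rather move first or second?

first

If Alto leads: Brio's best replies are Small→Z, Medium→X, Large→Z; Alto's induced payoffs 9, 1, 8; outcome (Small, Z), payoffs (9, 5).
If Brio leads: Alto's best replies are X→Large, Y→Large, Z→Small; Brio's induced payoffs 0, 8, 5; outcome (Large, Y), payoffs (7, 8).
Alto gets 9 moving first and 7 moving second, so Alto prefers to move first.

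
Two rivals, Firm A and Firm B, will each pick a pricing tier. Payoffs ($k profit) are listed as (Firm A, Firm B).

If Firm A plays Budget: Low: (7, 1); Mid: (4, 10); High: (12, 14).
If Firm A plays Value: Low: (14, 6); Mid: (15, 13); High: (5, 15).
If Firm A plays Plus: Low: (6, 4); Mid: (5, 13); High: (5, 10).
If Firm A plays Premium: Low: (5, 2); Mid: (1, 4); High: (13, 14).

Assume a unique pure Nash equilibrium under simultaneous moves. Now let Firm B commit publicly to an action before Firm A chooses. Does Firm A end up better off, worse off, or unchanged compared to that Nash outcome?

unchanged

Backward induction with Firm B moving first.
- Low → Firm A plays Value (best of 7, 14, 6, 5); Firm B gets 6.
- Mid → Firm A plays Value (best of 4, 15, 5, 1); Firm B gets 13.
- High → Firm A plays Premium (best of 12, 5, 5, 13); Firm B gets 14.
Maximizing over 6, 13, 14, Firm B chooses High. Subgame-perfect outcome: (Premium, High) with payoffs (13, 14).
For the simultaneous game, intersect best replies.
Firm A's best replies: Low→Value; Mid→Value; High→Premium.
Firm B's best replies: Budget→High; Value→High; Plus→Mid; Premium→High.
Only (Premium, High) has each player best-responding; Nash payoffs (13, 14).
Firm A earns 13 sequentially versus 13 at the Nash outcome: unchanged.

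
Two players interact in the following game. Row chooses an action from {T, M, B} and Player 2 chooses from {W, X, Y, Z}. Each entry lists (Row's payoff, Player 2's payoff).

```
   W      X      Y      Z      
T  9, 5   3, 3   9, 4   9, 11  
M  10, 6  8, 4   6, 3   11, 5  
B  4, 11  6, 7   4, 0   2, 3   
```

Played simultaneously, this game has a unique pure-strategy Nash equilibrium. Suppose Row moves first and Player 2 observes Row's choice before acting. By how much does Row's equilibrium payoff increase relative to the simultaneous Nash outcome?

Solve by backward induction (Row leads).
- T: BR = Z, leader payoff 9.
- M: BR = W, leader payoff 10.
- B: BR = W, leader payoff 4.
Among 9, 10, 4, the best is 10 at M. Subgame-perfect outcome: (M, W) with payoffs (10, 6).
For the simultaneous game, intersect best replies.
Row's best replies: W→M; X→M; Y→T; Z→M.
Player 2's best replies: T→Z; M→W; B→W.
Only (M, W) has each player best-responding; Nash payoffs (10, 6).
Row's commitment gain: 10 − 10 = 0.

0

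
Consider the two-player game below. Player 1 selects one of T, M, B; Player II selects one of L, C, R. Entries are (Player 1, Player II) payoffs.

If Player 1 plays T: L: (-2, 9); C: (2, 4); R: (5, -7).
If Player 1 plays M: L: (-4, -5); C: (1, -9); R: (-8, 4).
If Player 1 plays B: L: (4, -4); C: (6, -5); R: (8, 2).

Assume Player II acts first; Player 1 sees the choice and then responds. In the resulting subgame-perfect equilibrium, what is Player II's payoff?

Work backward from Player 1's decision.
- L: BR = B, leader payoff -4.
- C: BR = B, leader payoff -5.
- R: BR = B, leader payoff 2.
Maximizing over -4, -5, 2, Player II chooses R. Subgame-perfect outcome: (B, R) with payoffs (8, 2).

2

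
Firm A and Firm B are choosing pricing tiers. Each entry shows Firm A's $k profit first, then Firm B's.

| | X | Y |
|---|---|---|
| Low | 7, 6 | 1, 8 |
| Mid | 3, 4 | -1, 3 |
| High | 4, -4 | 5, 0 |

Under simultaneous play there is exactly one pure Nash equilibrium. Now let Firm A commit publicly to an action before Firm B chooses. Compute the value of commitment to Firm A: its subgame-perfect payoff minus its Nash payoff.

Backward induction with Firm A moving first.
- Low: BR = Y, leader payoff 1.
- Mid: BR = X, leader payoff 3.
- High: BR = Y, leader payoff 5.
Among 1, 3, 5, the best is 5 at High. Subgame-perfect outcome: (High, Y) with payoffs (5, 0).
Under simultaneous play:
Firm A's best replies: X→Low; Y→High.
Firm B's best replies: Low→Y; Mid→X; High→Y.
The unique mutual best reply is (High, Y), giving (5, 0).
Firm A's commitment gain: 5 − 5 = 0.

0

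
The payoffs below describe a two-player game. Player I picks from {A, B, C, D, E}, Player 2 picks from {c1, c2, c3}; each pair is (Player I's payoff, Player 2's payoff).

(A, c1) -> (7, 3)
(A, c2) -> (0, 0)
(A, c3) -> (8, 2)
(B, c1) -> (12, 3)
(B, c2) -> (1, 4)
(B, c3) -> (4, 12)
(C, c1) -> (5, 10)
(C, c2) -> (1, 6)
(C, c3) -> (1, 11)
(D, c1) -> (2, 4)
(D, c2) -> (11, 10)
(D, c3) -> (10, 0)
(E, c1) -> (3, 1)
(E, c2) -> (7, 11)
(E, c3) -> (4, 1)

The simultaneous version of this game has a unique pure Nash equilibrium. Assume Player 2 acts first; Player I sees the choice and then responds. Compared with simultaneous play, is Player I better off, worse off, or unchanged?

Player I best-responds to each possible Player 2 move:
- c1: Player I compares 7, 12, 5, 2, 3 and picks B; Player 2 would get 3.
- c2: Player I compares 0, 1, 1, 11, 7 and picks D; Player 2 would get 10.
- c3: Player I compares 8, 4, 1, 10, 4 and picks D; Player 2 would get 0.
Maximizing over 3, 10, 0, Player 2 chooses c2. Subgame-perfect outcome: (D, c2) with payoffs (11, 10).
Under simultaneous play:
Player I's best replies: c1→B; c2→D; c3→D.
Player 2's best replies: A→c1; B→c3; C→c3; D→c2; E→c2.
Only (D, c2) has each player best-responding; Nash payoffs (11, 10).
Player I earns 11 sequentially versus 11 at the Nash outcome: unchanged.

unchanged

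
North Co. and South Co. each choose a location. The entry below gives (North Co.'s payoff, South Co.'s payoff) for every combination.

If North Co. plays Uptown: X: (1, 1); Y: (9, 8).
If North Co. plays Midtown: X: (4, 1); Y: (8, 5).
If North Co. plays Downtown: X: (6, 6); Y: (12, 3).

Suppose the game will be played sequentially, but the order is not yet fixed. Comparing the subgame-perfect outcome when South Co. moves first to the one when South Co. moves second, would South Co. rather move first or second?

If North Co. leads: South Co.'s best replies are Uptown→Y, Midtown→Y, Downtown→X; North Co.'s induced payoffs 9, 8, 6; outcome (Uptown, Y), payoffs (9, 8).
If South Co. leads: North Co.'s best replies are X→Downtown, Y→Downtown; South Co.'s induced payoffs 6, 3; outcome (Downtown, X), payoffs (6, 6).
South Co. gets 6 moving first and 8 moving second, so South Co. prefers to move second.

second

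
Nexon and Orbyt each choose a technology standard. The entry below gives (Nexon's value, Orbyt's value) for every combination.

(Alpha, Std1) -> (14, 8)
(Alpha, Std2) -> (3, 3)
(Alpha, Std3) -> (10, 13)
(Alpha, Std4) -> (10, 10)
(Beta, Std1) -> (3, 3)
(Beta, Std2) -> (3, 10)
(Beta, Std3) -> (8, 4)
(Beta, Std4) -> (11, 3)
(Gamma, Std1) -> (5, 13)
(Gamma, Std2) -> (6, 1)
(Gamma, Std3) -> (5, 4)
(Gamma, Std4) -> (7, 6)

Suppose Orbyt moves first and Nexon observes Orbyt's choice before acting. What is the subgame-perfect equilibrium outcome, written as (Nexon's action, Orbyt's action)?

Backward induction with Orbyt moving first.
- Std1 → Nexon plays Alpha (best of 14, 3, 5); Orbyt gets 8.
- Std2 → Nexon plays Gamma (best of 3, 3, 6); Orbyt gets 1.
- Std3 → Nexon plays Alpha (best of 10, 8, 5); Orbyt gets 13.
- Std4 → Nexon plays Beta (best of 10, 11, 7); Orbyt gets 3.
Orbyt's induced payoffs are 8, 1, 13, 3, so Orbyt commits to Std3. Subgame-perfect outcome: (Alpha, Std3) with payoffs (10, 13).

(Alpha, Std3)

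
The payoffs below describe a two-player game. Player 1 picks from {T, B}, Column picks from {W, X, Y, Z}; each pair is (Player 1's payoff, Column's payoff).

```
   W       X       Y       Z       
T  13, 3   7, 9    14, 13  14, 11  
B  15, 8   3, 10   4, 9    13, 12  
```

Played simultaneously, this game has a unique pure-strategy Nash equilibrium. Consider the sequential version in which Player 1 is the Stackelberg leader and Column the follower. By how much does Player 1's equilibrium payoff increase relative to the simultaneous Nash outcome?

0

Solve by backward induction (Player 1 leads).
- T: BR = Y, leader payoff 14.
- B: BR = Z, leader payoff 13.
Player 1's induced payoffs are 14, 13, so Player 1 commits to T. Subgame-perfect outcome: (T, Y) with payoffs (14, 13).
Under simultaneous play:
Player 1's best replies: W→B; X→T; Y→T; Z→T.
Column's best replies: T→Y; B→Z.
The unique mutual best reply is (T, Y), giving (14, 13).
Player 1's commitment gain: 14 − 14 = 0.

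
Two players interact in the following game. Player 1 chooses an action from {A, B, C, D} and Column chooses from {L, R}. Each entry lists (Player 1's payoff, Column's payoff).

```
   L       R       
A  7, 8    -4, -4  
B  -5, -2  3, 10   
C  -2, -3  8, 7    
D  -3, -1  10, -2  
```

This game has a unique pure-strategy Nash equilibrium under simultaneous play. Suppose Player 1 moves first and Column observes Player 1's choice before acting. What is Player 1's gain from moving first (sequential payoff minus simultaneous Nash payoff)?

1

Backward induction with Player 1 moving first.
- A → Column plays L (best of 8, -4); Player 1 gets 7.
- B → Column plays R (best of -2, 10); Player 1 gets 3.
- C → Column plays R (best of -3, 7); Player 1 gets 8.
- D → Column plays L (best of -1, -2); Player 1 gets -3.
Maximizing over 7, 3, 8, -3, Player 1 chooses C. Subgame-perfect outcome: (C, R) with payoffs (8, 7).
Under simultaneous play:
Player 1's best replies: L→A; R→D.
Column's best replies: A→L; B→R; C→R; D→L.
Only (A, L) has each player best-responding; Nash payoffs (7, 8).
Player 1's commitment gain: 8 − 7 = 1.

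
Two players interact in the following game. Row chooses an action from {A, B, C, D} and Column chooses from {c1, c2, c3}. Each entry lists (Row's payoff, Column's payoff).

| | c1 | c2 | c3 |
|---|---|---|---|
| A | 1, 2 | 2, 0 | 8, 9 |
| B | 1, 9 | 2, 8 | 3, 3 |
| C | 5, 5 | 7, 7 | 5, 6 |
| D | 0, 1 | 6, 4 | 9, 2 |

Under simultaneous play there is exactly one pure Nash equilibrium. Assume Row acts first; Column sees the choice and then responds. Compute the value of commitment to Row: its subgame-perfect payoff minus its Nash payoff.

1

Work backward from Column's decision.
- A: BR = c3, leader payoff 8.
- B: BR = c1, leader payoff 1.
- C: BR = c2, leader payoff 7.
- D: BR = c2, leader payoff 6.
Row's induced payoffs are 8, 1, 7, 6, so Row commits to A. Subgame-perfect outcome: (A, c3) with payoffs (8, 9).
Now find the simultaneous Nash equilibrium.
Row's best replies: c1→C; c2→C; c3→D.
Column's best replies: A→c3; B→c1; C→c2; D→c2.
Only (C, c2) has each player best-responding; Nash payoffs (7, 7).
Row's commitment gain: 8 − 7 = 1.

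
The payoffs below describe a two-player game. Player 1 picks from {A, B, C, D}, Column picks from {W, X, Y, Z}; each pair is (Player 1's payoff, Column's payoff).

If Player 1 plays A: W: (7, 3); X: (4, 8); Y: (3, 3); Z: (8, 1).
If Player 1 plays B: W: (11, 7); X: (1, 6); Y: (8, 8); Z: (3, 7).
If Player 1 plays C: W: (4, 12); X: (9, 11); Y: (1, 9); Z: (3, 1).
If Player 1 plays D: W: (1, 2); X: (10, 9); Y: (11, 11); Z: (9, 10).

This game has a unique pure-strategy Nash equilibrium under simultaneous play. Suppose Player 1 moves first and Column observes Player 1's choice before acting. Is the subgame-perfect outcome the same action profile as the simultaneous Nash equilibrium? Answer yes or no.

yes

Solve by backward induction (Player 1 leads).
- A → Column plays X (best of 3, 8, 3, 1); Player 1 gets 4.
- B → Column plays Y (best of 7, 6, 8, 7); Player 1 gets 8.
- C → Column plays W (best of 12, 11, 9, 1); Player 1 gets 4.
- D → Column plays Y (best of 2, 9, 11, 10); Player 1 gets 11.
Maximizing over 4, 8, 4, 11, Player 1 chooses D. Subgame-perfect outcome: (D, Y) with payoffs (11, 11).
Now find the simultaneous Nash equilibrium.
Player 1's best replies: W→B; X→D; Y→D; Z→D.
Column's best replies: A→X; B→Y; C→W; D→Y.
Only (D, Y) has each player best-responding; Nash payoffs (11, 11).
Sequential outcome (D, Y) coincides with the Nash profile (D, Y).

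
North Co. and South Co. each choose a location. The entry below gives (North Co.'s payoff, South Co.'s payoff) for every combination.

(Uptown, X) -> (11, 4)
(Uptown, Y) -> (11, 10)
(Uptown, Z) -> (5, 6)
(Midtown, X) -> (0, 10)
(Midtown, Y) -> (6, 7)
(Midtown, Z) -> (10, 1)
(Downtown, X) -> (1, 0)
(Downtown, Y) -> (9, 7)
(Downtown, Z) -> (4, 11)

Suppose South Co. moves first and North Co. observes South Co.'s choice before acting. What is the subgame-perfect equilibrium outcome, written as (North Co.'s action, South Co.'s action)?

Backward induction with South Co. moving first.
- X: BR = Uptown, leader payoff 4.
- Y: BR = Uptown, leader payoff 10.
- Z: BR = Midtown, leader payoff 1.
Among 4, 10, 1, the best is 10 at Y. Subgame-perfect outcome: (Uptown, Y) with payoffs (11, 10).

(Uptown, Y)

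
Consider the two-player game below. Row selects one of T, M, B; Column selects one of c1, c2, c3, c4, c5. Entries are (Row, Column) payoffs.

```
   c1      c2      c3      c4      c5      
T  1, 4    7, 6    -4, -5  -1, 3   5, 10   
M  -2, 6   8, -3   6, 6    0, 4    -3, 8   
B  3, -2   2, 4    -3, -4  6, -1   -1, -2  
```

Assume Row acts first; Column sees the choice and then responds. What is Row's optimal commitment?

Backward induction with Row moving first.
- T → Column plays c5 (best of 4, 6, -5, 3, 10); Row gets 5.
- M → Column plays c5 (best of 6, -3, 6, 4, 8); Row gets -3.
- B → Column plays c2 (best of -2, 4, -4, -1, -2); Row gets 2.
Among 5, -3, 2, the best is 5 at T. Subgame-perfect outcome: (T, c5) with payoffs (5, 10).

T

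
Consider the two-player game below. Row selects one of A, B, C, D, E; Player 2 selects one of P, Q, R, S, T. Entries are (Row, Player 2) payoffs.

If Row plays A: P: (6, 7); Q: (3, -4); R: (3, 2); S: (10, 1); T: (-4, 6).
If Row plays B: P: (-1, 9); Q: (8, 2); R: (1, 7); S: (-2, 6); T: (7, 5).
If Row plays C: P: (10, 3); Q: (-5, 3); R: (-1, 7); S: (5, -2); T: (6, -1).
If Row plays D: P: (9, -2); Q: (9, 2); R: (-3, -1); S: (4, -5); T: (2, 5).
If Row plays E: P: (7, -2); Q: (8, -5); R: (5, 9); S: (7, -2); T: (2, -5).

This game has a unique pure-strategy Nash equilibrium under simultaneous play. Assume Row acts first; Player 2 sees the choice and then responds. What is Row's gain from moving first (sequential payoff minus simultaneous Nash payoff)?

1

Solve by backward induction (Row leads).
- A → Player 2 plays P (best of 7, -4, 2, 1, 6); Row gets 6.
- B → Player 2 plays P (best of 9, 2, 7, 6, 5); Row gets -1.
- C → Player 2 plays R (best of 3, 3, 7, -2, -1); Row gets -1.
- D → Player 2 plays T (best of -2, 2, -1, -5, 5); Row gets 2.
- E → Player 2 plays R (best of -2, -5, 9, -2, -5); Row gets 5.
Among 6, -1, -1, 2, 5, the best is 6 at A. Subgame-perfect outcome: (A, P) with payoffs (6, 7).
Under simultaneous play:
Row's best replies: P→C; Q→D; R→E; S→A; T→B.
Player 2's best replies: A→P; B→P; C→R; D→T; E→R.
Only (E, R) has each player best-responding; Nash payoffs (5, 9).
Row's commitment gain: 6 − 5 = 1.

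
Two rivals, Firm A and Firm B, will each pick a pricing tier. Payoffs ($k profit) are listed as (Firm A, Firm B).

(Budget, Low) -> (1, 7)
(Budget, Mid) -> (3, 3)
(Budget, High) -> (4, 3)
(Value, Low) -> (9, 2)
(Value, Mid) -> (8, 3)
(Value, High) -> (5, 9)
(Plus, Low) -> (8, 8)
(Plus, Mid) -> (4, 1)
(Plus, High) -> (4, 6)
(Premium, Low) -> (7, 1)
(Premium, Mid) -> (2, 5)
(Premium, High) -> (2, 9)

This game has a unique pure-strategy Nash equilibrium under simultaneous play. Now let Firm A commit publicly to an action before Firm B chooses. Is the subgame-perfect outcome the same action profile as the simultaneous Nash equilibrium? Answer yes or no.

no

Firm B best-responds to each possible Firm A move:
- Budget: BR = Low, leader payoff 1.
- Value: BR = High, leader payoff 5.
- Plus: BR = Low, leader payoff 8.
- Premium: BR = High, leader payoff 2.
Among 1, 5, 8, 2, the best is 8 at Plus. Subgame-perfect outcome: (Plus, Low) with payoffs (8, 8).
Now find the simultaneous Nash equilibrium.
Firm A's best replies: Low→Value; Mid→Value; High→Value.
Firm B's best replies: Budget→Low; Value→High; Plus→Low; Premium→High.
Only (Value, High) has each player best-responding; Nash payoffs (5, 9).
Sequential outcome (Plus, Low) differs from the Nash profile (Value, High).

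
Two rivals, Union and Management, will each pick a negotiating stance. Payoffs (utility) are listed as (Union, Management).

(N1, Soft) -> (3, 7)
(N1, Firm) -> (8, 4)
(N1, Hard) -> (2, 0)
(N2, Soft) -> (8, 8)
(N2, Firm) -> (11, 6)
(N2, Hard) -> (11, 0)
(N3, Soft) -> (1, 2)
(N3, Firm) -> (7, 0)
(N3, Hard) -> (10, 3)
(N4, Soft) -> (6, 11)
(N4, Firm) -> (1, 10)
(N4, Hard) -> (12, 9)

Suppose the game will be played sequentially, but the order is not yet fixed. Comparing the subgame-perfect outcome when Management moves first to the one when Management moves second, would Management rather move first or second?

If Union leads: Management's best replies are N1→Soft, N2→Soft, N3→Hard, N4→Soft; Union's induced payoffs 3, 8, 10, 6; outcome (N3, Hard), payoffs (10, 3).
If Management leads: Union's best replies are Soft→N2, Firm→N2, Hard→N4; Management's induced payoffs 8, 6, 9; outcome (N4, Hard), payoffs (12, 9).
Management gets 9 moving first and 3 moving second, so Management prefers to move first.

first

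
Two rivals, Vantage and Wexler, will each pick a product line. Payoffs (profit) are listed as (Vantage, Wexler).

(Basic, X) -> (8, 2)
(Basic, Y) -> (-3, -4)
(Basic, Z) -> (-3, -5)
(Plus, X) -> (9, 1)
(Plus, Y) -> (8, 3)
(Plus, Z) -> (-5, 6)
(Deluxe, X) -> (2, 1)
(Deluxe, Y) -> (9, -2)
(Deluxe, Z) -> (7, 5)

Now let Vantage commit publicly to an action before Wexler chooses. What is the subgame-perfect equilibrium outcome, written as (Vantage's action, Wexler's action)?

Solve by backward induction (Vantage leads).
- Basic → Wexler plays X (best of 2, -4, -5); Vantage gets 8.
- Plus → Wexler plays Z (best of 1, 3, 6); Vantage gets -5.
- Deluxe → Wexler plays Z (best of 1, -2, 5); Vantage gets 7.
Maximizing over 8, -5, 7, Vantage chooses Basic. Subgame-perfect outcome: (Basic, X) with payoffs (8, 2).

(Basic, X)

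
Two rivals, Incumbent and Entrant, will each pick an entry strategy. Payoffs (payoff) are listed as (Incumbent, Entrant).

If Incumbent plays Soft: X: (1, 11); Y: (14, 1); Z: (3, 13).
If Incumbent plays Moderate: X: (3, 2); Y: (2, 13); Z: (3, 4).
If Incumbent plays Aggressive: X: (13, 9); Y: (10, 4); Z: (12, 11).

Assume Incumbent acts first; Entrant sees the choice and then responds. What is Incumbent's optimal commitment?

Aggressive

Entrant best-responds to each possible Incumbent move:
- Soft: Entrant compares 11, 1, 13 and picks Z; Incumbent would get 3.
- Moderate: Entrant compares 2, 13, 4 and picks Y; Incumbent would get 2.
- Aggressive: Entrant compares 9, 4, 11 and picks Z; Incumbent would get 12.
Among 3, 2, 12, the best is 12 at Aggressive. Subgame-perfect outcome: (Aggressive, Z) with payoffs (12, 11).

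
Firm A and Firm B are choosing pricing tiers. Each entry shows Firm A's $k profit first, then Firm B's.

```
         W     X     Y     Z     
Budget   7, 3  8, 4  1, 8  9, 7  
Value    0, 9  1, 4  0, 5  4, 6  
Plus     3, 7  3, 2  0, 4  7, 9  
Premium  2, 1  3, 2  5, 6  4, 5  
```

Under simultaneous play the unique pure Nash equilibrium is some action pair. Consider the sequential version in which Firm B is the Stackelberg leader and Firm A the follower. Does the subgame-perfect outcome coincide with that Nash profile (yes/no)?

Firm A best-responds to each possible Firm B move:
- W: BR = Budget, leader payoff 3.
- X: BR = Budget, leader payoff 4.
- Y: BR = Premium, leader payoff 6.
- Z: BR = Budget, leader payoff 7.
Maximizing over 3, 4, 6, 7, Firm B chooses Z. Subgame-perfect outcome: (Budget, Z) with payoffs (9, 7).
Now find the simultaneous Nash equilibrium.
Firm A's best replies: W→Budget; X→Budget; Y→Premium; Z→Budget.
Firm B's best replies: Budget→Y; Value→W; Plus→Z; Premium→Y.
Only (Premium, Y) has each player best-responding; Nash payoffs (5, 6).
Sequential outcome (Budget, Z) differs from the Nash profile (Premium, Y).

no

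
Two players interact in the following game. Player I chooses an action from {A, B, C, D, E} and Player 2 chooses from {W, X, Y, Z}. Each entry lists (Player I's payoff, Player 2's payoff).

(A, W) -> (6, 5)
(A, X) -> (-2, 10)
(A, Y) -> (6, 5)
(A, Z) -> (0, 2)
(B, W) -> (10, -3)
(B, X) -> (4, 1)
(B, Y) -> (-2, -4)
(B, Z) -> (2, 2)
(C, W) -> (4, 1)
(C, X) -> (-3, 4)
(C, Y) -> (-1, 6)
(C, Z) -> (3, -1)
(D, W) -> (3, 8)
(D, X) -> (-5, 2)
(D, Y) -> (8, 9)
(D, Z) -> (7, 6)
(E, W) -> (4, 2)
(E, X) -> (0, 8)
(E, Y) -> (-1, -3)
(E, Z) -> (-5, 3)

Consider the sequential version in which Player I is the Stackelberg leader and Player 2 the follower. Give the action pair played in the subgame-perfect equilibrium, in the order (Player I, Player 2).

(D, Y)

Work backward from Player 2's decision.
- A: Player 2 compares 5, 10, 5, 2 and picks X; Player I would get -2.
- B: Player 2 compares -3, 1, -4, 2 and picks Z; Player I would get 2.
- C: Player 2 compares 1, 4, 6, -1 and picks Y; Player I would get -1.
- D: Player 2 compares 8, 2, 9, 6 and picks Y; Player I would get 8.
- E: Player 2 compares 2, 8, -3, 3 and picks X; Player I would get 0.
Player I's induced payoffs are -2, 2, -1, 8, 0, so Player I commits to D. Subgame-perfect outcome: (D, Y) with payoffs (8, 9).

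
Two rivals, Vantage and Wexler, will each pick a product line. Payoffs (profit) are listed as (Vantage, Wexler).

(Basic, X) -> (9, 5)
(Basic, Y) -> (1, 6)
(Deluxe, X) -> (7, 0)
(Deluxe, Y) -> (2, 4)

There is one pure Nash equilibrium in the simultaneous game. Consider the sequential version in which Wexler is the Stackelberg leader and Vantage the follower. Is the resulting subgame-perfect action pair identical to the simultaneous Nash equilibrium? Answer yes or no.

no

Backward induction with Wexler moving first.
- X: Vantage compares 9, 7 and picks Basic; Wexler would get 5.
- Y: Vantage compares 1, 2 and picks Deluxe; Wexler would get 4.
Among 5, 4, the best is 5 at X. Subgame-perfect outcome: (Basic, X) with payoffs (9, 5).
Now find the simultaneous Nash equilibrium.
Vantage's best replies: X→Basic; Y→Deluxe.
Wexler's best replies: Basic→Y; Deluxe→Y.
The unique mutual best reply is (Deluxe, Y), giving (2, 4).
Sequential outcome (Basic, X) differs from the Nash profile (Deluxe, Y).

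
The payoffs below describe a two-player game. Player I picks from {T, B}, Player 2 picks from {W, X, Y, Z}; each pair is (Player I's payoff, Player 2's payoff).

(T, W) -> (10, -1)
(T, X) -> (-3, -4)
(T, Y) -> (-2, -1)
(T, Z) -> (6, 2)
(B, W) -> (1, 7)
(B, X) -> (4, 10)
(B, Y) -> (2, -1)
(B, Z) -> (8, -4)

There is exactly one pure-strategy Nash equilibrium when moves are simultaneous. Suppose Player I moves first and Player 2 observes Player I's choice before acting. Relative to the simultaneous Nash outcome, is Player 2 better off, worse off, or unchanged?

Work backward from Player 2's decision.
- T → Player 2 plays Z (best of -1, -4, -1, 2); Player I gets 6.
- B → Player 2 plays X (best of 7, 10, -1, -4); Player I gets 4.
Player I's induced payoffs are 6, 4, so Player I commits to T. Subgame-perfect outcome: (T, Z) with payoffs (6, 2).
For the simultaneous game, intersect best replies.
Player I's best replies: W→T; X→B; Y→B; Z→B.
Player 2's best replies: T→Z; B→X.
Only (B, X) has each player best-responding; Nash payoffs (4, 10).
Player 2 earns 2 sequentially versus 10 at the Nash outcome: worse off.

worse off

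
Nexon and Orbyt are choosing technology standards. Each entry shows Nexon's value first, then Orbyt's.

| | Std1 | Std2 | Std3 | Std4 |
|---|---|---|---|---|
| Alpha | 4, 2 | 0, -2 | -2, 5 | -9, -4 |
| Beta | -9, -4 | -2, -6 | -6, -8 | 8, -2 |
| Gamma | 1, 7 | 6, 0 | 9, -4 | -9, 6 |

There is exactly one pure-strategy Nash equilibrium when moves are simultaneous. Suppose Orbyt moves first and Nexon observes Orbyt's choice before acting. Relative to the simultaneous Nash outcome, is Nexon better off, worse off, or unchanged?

worse off

Nexon best-responds to each possible Orbyt move:
- Std1: BR = Alpha, leader payoff 2.
- Std2: BR = Gamma, leader payoff 0.
- Std3: BR = Gamma, leader payoff -4.
- Std4: BR = Beta, leader payoff -2.
Among 2, 0, -4, -2, the best is 2 at Std1. Subgame-perfect outcome: (Alpha, Std1) with payoffs (4, 2).
For the simultaneous game, intersect best replies.
Nexon's best replies: Std1→Alpha; Std2→Gamma; Std3→Gamma; Std4→Beta.
Orbyt's best replies: Alpha→Std3; Beta→Std4; Gamma→Std1.
The unique mutual best reply is (Beta, Std4), giving (8, -2).
Nexon earns 4 sequentially versus 8 at the Nash outcome: worse off.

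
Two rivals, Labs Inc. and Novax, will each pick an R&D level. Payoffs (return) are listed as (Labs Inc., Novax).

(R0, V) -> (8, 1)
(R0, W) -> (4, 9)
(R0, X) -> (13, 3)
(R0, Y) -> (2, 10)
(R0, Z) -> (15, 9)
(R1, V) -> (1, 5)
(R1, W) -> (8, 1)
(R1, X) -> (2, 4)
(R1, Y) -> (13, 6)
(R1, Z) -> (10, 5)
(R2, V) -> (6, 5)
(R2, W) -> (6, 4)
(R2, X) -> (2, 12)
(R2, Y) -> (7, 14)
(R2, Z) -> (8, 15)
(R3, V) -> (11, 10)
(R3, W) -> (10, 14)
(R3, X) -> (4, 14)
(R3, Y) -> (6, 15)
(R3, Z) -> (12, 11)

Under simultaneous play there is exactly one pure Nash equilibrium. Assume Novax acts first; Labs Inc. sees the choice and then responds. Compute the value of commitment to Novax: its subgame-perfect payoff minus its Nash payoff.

Labs Inc. best-responds to each possible Novax move:
- V: BR = R3, leader payoff 10.
- W: BR = R3, leader payoff 14.
- X: BR = R0, leader payoff 3.
- Y: BR = R1, leader payoff 6.
- Z: BR = R0, leader payoff 9.
Novax's induced payoffs are 10, 14, 3, 6, 9, so Novax commits to W. Subgame-perfect outcome: (R3, W) with payoffs (10, 14).
Under simultaneous play:
Labs Inc.'s best replies: V→R3; W→R3; X→R0; Y→R1; Z→R0.
Novax's best replies: R0→Y; R1→Y; R2→Z; R3→Y.
The unique mutual best reply is (R1, Y), giving (13, 6).
Novax's commitment gain: 14 − 6 = 8.

8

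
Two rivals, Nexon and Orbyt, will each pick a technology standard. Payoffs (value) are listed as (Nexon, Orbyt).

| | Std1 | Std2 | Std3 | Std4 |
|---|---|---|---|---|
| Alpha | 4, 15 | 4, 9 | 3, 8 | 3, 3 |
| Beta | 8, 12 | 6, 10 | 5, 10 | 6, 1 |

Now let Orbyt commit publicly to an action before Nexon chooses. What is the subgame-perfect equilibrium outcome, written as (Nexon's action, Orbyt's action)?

Nexon best-responds to each possible Orbyt move:
- Std1 → Nexon plays Beta (best of 4, 8); Orbyt gets 12.
- Std2 → Nexon plays Beta (best of 4, 6); Orbyt gets 10.
- Std3 → Nexon plays Beta (best of 3, 5); Orbyt gets 10.
- Std4 → Nexon plays Beta (best of 3, 6); Orbyt gets 1.
Maximizing over 12, 10, 10, 1, Orbyt chooses Std1. Subgame-perfect outcome: (Beta, Std1) with payoffs (8, 12).

(Beta, Std1)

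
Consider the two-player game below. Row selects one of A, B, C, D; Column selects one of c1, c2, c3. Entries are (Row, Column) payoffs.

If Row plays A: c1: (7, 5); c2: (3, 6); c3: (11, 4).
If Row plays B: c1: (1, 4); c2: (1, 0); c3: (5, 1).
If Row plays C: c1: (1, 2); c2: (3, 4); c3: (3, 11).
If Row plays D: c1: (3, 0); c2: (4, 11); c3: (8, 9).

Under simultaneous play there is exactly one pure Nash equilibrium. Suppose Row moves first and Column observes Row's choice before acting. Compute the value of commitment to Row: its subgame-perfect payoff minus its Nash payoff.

Solve by backward induction (Row leads).
- A: Column compares 5, 6, 4 and picks c2; Row would get 3.
- B: Column compares 4, 0, 1 and picks c1; Row would get 1.
- C: Column compares 2, 4, 11 and picks c3; Row would get 3.
- D: Column compares 0, 11, 9 and picks c2; Row would get 4.
Among 3, 1, 3, 4, the best is 4 at D. Subgame-perfect outcome: (D, c2) with payoffs (4, 11).
Under simultaneous play:
Row's best replies: c1→A; c2→D; c3→A.
Column's best replies: A→c2; B→c1; C→c3; D→c2.
Only (D, c2) has each player best-responding; Nash payoffs (4, 11).
Row's commitment gain: 4 − 4 = 0.

0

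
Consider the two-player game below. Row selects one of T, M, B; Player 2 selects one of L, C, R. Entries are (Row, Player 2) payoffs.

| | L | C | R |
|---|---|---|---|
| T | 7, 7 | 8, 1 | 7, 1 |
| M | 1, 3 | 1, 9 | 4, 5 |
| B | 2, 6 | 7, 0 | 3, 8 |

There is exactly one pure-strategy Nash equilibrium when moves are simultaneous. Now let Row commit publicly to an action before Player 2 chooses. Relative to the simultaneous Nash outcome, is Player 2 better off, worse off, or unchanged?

unchanged

Backward induction with Row moving first.
- T → Player 2 plays L (best of 7, 1, 1); Row gets 7.
- M → Player 2 plays C (best of 3, 9, 5); Row gets 1.
- B → Player 2 plays R (best of 6, 0, 8); Row gets 3.
Maximizing over 7, 1, 3, Row chooses T. Subgame-perfect outcome: (T, L) with payoffs (7, 7).
Now find the simultaneous Nash equilibrium.
Row's best replies: L→T; C→T; R→T.
Player 2's best replies: T→L; M→C; B→R.
Only (T, L) has each player best-responding; Nash payoffs (7, 7).
Player 2 earns 7 sequentially versus 7 at the Nash outcome: unchanged.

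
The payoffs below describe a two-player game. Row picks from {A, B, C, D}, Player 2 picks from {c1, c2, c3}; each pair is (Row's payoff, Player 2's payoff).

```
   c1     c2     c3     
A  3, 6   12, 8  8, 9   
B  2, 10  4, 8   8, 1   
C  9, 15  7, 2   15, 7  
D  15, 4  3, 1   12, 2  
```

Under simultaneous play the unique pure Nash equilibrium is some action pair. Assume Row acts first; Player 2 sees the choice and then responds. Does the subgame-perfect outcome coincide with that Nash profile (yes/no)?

Solve by backward induction (Row leads).
- A → Player 2 plays c3 (best of 6, 8, 9); Row gets 8.
- B → Player 2 plays c1 (best of 10, 8, 1); Row gets 2.
- C → Player 2 plays c1 (best of 15, 2, 7); Row gets 9.
- D → Player 2 plays c1 (best of 4, 1, 2); Row gets 15.
Maximizing over 8, 2, 9, 15, Row chooses D. Subgame-perfect outcome: (D, c1) with payoffs (15, 4).
Now find the simultaneous Nash equilibrium.
Row's best replies: c1→D; c2→A; c3→C.
Player 2's best replies: A→c3; B→c1; C→c1; D→c1.
The unique mutual best reply is (D, c1), giving (15, 4).
Sequential outcome (D, c1) coincides with the Nash profile (D, c1).

yes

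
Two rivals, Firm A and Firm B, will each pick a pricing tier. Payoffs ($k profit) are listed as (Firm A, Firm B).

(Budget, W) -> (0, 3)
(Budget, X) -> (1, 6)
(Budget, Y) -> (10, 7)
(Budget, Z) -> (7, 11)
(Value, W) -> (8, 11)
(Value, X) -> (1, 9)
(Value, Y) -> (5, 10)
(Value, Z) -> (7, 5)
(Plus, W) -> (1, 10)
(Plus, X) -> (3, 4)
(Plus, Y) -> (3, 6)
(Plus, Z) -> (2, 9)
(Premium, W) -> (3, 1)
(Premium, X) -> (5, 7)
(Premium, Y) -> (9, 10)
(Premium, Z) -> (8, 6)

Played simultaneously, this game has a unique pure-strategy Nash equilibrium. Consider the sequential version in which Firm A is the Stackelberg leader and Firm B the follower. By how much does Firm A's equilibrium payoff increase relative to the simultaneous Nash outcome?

1

Work backward from Firm B's decision.
- Budget: BR = Z, leader payoff 7.
- Value: BR = W, leader payoff 8.
- Plus: BR = W, leader payoff 1.
- Premium: BR = Y, leader payoff 9.
Among 7, 8, 1, 9, the best is 9 at Premium. Subgame-perfect outcome: (Premium, Y) with payoffs (9, 10).
Under simultaneous play:
Firm A's best replies: W→Value; X→Premium; Y→Budget; Z→Premium.
Firm B's best replies: Budget→Z; Value→W; Plus→W; Premium→Y.
The unique mutual best reply is (Value, W), giving (8, 11).
Firm A's commitment gain: 9 − 8 = 1.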